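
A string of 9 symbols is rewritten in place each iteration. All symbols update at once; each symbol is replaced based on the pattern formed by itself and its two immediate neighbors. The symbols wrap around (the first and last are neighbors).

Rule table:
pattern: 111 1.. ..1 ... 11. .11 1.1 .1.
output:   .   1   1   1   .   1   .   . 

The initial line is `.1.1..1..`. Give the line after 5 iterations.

iteration 1: 1...11.11
iteration 2: .1111..1.
iteration 3: 11...11.1
iteration 4: ..1111..1
iteration 5: 111...11.

111...11.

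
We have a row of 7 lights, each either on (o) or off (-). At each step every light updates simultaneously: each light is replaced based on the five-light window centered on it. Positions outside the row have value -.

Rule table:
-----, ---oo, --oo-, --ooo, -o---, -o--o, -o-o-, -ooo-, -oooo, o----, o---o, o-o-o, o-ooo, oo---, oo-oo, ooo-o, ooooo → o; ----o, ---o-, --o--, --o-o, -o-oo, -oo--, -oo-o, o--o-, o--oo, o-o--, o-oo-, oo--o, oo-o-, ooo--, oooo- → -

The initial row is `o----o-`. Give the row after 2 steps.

-oo---o
oo-oo--

oo-oo--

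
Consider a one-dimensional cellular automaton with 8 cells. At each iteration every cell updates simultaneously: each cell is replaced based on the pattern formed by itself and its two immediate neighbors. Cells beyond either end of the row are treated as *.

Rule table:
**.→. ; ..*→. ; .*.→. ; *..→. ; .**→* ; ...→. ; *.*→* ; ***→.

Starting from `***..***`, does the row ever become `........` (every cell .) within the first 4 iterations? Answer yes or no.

.....*..
........
all cells are . at iteration 2

yes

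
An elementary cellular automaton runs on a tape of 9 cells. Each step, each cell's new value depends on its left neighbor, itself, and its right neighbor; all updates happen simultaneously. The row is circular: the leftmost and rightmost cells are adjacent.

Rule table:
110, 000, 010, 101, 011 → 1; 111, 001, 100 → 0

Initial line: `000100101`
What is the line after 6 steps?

010100111
111100101
000100111
010100101
111100111
000100100

000100100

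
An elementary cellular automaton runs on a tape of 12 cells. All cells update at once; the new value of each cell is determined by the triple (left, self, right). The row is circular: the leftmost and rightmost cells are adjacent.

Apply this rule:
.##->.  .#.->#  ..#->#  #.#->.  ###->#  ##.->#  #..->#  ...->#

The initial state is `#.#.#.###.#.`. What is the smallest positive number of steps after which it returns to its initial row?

12

#.#.#..##.#.
#.#.###.#.#.
#.#..##.#.#.
#.###.#.#.#.
#..##.#.#.#.
###.#.#.#.#.
.##.#.#.#.#.
#.#.#.#.#.##
#.#.#.#.#..#
#.#.#.#.###.
#.#.#.#..##.
#.#.#.###.#.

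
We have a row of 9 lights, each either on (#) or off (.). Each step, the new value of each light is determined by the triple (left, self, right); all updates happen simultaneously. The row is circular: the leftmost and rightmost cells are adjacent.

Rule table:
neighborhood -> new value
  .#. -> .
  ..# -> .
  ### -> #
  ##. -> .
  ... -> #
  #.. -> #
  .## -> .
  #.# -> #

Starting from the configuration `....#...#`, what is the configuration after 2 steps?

###..##..
.#.#...#.

.#.#...#.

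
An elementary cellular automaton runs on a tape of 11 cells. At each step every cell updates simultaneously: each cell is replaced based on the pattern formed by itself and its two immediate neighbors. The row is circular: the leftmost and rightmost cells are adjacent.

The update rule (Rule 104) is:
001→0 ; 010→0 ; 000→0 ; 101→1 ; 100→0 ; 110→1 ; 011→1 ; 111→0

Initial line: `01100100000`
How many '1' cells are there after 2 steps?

2

step 1: 01100000000
step 2: 01100000000
count of 1: 2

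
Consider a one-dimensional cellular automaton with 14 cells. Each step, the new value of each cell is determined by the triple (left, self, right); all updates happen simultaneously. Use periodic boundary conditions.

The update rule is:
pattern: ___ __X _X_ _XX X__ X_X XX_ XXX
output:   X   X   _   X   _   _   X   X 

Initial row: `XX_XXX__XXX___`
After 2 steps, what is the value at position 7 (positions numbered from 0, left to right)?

X

XX_XXX_XXXX_XX
XX_XXX_XXXX_XX
position 7 holds X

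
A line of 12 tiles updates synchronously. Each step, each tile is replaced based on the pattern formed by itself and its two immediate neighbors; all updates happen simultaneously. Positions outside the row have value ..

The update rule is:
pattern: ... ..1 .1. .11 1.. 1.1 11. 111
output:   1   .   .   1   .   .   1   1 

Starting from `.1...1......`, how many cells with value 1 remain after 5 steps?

step 1: ...1...11111
step 2: 11...1.11111
step 3: 11.1...11111
step 4: 11...1.11111  (repeats step 2; period 2)
step 5: 11.1...11111
count of 1: 8

8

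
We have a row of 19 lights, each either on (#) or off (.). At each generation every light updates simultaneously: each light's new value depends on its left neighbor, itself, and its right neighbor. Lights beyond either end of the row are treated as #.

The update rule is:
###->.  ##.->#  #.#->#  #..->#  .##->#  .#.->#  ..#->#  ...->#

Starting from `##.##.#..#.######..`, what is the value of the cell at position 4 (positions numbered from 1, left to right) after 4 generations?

.

.###########....###
##.........######..
.###########....###  (repeats generation 1; period 2)
generation 4: ##.........######..
position 4 holds .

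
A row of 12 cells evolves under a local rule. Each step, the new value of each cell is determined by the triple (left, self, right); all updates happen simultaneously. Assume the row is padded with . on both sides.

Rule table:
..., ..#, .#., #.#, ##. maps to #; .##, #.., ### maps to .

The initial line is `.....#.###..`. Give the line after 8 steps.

#######..#.#
......#.####
########...#
.......#.###
#########..#
........#.##
##########.#
.........###

.........###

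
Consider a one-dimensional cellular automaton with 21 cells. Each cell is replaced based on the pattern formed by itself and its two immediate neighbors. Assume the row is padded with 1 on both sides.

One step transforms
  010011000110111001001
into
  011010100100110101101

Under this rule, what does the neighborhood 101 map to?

0

At position 0 the neighborhood is 101; the next row has 0 there.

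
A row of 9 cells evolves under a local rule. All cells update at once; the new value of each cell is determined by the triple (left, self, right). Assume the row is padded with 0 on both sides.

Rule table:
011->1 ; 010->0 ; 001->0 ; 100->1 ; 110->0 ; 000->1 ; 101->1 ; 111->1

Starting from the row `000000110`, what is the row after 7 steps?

111110101
111101010
111010101
110101010
101010101
010101010
001010101

001010101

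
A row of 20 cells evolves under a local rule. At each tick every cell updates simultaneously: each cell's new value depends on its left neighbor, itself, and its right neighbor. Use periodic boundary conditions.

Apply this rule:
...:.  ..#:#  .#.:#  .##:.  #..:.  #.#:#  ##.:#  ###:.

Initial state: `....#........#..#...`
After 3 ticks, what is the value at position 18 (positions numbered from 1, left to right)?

.

...##.......##.##...
..#.#......#.##.#...
.####.....###.###...
position 18 holds .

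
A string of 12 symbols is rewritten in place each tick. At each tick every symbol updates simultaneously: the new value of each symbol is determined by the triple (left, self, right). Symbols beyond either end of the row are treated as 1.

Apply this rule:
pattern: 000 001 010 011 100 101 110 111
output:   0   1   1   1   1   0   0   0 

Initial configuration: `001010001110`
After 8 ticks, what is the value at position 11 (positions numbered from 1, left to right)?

0

tick 1: 111011011000
tick 2: 000010010101
tick 3: 100111110101
tick 4: 011100000101
tick 5: 010010001101
tick 6: 011111011001
tick 7: 010000010111
tick 8: 011000110100
position 11 holds 0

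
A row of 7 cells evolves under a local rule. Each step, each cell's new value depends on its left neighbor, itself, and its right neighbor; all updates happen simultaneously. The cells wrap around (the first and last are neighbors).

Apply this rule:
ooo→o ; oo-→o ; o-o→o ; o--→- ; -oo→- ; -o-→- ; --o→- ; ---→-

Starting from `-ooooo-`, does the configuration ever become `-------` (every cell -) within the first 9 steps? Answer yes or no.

yes

--oooo-
---ooo-
----oo-
-----o-
-------
all cells are - at step 5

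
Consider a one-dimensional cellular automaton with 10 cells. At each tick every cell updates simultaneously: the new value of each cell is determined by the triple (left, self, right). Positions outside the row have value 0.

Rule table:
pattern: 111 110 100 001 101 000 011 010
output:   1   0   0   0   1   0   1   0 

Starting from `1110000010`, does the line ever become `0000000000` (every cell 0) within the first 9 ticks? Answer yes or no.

yes

1100000000
1000000000
0000000000
all cells are 0 at tick 3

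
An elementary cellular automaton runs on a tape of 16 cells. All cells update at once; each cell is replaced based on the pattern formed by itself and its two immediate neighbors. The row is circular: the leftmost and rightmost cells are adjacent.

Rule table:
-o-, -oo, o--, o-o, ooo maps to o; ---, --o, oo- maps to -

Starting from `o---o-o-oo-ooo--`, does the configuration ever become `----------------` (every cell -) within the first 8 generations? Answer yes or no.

oo--ooooo-ooo-o-
o-o-oooo-ooo-ooo
-oooooo-ooo-oooo
oooooo-ooo-oooo-
ooooo-ooo-oooo-o
oooo-ooo-oooo-oo
ooo-ooo-oooo-ooo
oo-ooo-oooo-oooo
generation 8 is oo-ooo-oooo-oooo, still not uniform -

no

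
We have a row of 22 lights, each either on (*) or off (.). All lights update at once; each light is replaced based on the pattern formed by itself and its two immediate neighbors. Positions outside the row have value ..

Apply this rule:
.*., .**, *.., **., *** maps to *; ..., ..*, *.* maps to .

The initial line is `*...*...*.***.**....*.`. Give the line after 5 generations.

**..**..*.***.***...**
***.***.*.***.****..**
***.***.*.***.*****.**
***.***.*.***.*****.**  (fixed point — unchanged through generation 5)

***.***.*.***.*****.**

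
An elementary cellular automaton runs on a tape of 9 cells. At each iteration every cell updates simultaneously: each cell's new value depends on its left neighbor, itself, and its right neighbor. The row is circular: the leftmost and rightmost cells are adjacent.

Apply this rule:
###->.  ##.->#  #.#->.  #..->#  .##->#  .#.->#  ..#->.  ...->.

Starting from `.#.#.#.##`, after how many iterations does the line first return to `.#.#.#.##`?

.#.#.#.##

1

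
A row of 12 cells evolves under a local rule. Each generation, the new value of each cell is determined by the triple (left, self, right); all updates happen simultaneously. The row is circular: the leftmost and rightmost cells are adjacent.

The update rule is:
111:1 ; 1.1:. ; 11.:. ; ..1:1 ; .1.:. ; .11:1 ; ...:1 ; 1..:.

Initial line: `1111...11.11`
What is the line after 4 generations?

..111..11111

generation 1: 111..111..11
generation 2: 11..111..111
generation 3: 1..111..1111
generation 4: ..111..11111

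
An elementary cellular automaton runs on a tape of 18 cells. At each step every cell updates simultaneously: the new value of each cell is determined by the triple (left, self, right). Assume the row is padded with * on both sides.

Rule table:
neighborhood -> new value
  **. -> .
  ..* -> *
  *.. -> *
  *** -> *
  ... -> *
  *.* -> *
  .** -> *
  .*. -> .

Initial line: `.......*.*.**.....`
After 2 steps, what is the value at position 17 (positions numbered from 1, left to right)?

*******.*.**.*****
******.*.**.******
position 17 holds *

*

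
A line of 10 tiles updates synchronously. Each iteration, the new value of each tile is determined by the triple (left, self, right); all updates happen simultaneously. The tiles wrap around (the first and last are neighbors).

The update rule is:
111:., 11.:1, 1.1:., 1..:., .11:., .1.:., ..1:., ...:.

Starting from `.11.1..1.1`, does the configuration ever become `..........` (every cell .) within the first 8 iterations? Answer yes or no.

yes

..1.......
..........
all cells are . at iteration 2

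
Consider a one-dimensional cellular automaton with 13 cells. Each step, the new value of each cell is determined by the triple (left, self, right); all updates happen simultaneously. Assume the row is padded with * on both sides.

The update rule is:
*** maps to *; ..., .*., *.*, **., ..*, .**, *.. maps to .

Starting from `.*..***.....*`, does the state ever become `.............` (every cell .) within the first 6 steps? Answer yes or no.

yes

.....*.......
.............
all cells are . at step 2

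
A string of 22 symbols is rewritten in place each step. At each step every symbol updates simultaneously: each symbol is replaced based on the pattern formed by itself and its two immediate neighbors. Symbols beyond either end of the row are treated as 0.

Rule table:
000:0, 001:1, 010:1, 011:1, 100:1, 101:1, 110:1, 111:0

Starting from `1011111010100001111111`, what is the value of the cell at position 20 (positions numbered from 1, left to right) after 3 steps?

1

1110001111110011000001
1011011000011111100011
1111111100110000110111
position 20 holds 1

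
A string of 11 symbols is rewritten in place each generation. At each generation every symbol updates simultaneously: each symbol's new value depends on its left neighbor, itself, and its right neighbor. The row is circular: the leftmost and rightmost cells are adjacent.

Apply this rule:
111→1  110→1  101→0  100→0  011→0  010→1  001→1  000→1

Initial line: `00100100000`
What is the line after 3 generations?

11101101011

generation 1: 11101101111
generation 2: 11100100111
generation 3: 11101101011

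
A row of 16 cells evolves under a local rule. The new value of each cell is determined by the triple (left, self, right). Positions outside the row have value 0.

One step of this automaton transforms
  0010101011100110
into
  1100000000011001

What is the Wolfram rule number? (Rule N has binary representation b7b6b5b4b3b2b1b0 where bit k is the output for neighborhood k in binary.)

19

position 9: 111 → 0  (bit 7 = 0)
position 10: 110 → 0  (bit 6 = 0)
position 3: 101 → 0  (bit 5 = 0)
position 11: 100 → 1  (bit 4 = 1)
position 8: 011 → 0  (bit 3 = 0)
position 2: 010 → 0  (bit 2 = 0)
position 1: 001 → 1  (bit 1 = 1)
position 0: 000 → 1  (bit 0 = 1)
bits b7..b0 = 00010011 = 19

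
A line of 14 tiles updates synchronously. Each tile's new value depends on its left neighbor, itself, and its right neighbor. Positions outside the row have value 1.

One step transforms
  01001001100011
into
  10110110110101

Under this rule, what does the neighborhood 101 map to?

1

At position 0 the neighborhood is 101; the next row has 1 there.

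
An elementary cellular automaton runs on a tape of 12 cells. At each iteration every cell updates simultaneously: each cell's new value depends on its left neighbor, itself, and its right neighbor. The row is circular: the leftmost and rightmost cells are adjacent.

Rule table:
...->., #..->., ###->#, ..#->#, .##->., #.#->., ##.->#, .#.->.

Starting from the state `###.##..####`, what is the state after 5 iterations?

iteration 1: ###..#.#.###
iteration 2: ###.#.....##
iteration 3: ###......#.#
iteration 4: ###.....#...
iteration 5: .##....#...#

.##....#...#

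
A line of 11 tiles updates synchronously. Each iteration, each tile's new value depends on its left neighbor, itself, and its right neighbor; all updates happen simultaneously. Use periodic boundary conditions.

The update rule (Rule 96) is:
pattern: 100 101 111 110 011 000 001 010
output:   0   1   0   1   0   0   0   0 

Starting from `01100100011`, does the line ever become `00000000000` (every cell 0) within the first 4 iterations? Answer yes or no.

yes

iteration 1: 10100000001
iteration 2: 11000000000
iteration 3: 01000000000
iteration 4: 00000000000
all cells are 0 at iteration 4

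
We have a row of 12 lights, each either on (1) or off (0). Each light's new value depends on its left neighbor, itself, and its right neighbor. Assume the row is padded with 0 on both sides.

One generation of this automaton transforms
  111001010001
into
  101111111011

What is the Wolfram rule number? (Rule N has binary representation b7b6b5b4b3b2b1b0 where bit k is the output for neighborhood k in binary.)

position 1: 111 → 0  (bit 7 = 0)
position 2: 110 → 1  (bit 6 = 1)
position 6: 101 → 1  (bit 5 = 1)
position 3: 100 → 1  (bit 4 = 1)
position 0: 011 → 1  (bit 3 = 1)
position 5: 010 → 1  (bit 2 = 1)
position 4: 001 → 1  (bit 1 = 1)
position 9: 000 → 0  (bit 0 = 0)
bits b7..b0 = 01111110 = 126

126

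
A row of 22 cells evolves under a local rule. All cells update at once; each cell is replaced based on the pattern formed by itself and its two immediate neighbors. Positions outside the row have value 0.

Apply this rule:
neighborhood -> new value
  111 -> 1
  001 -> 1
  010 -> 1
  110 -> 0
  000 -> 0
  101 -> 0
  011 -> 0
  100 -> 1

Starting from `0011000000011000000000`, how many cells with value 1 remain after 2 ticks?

tick 1: 0100100000100100000000
tick 2: 1111110001111110000000
count of 1: 12

12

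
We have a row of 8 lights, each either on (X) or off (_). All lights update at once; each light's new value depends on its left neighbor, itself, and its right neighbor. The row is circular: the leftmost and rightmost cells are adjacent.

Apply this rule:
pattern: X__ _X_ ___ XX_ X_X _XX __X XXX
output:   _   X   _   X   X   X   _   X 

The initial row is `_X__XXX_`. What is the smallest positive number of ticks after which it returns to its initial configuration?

tick 1: _X__XXX_

1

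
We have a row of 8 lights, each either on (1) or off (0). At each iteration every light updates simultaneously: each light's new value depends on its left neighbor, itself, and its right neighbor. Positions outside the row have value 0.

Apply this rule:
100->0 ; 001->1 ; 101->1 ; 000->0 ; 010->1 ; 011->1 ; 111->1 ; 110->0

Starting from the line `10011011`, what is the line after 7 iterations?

10000000

10110110
11101100
11011000
10110000
11100000
11000000
10000000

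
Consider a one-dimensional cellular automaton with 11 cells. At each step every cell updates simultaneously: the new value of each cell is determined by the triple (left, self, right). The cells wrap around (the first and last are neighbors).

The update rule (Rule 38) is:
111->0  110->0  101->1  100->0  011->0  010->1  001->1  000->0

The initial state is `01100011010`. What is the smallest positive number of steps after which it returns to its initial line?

22

10000100110
10001101001
00010011010
00110100110
01001101000
11010011000
00110100001
01001100011
11010000100
00110001101
01000010011
11000110100
00001001101
00011010011
00100110100
01101001100
10011010000
10100110001
01101000010
10011000110
10100001001
01100011010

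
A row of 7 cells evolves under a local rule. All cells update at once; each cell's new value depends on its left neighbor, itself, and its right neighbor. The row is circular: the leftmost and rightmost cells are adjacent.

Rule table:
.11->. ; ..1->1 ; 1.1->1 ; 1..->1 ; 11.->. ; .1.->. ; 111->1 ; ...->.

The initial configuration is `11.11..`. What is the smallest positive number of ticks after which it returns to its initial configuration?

2

tick 1: ..1..11
tick 2: 11.11..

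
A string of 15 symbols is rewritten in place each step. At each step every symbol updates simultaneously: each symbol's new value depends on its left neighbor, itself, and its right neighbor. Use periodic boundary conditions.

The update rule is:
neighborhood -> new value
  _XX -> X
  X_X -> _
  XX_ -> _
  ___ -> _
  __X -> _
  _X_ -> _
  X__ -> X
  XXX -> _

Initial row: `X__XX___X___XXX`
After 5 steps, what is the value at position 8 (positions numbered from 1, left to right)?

_

step 1: _X_X_X___X__X__
step 2: ______X___X__X_
step 3: _______X___X__X
step 4: X_______X___X__
step 5: _X_______X___X_
position 8 holds _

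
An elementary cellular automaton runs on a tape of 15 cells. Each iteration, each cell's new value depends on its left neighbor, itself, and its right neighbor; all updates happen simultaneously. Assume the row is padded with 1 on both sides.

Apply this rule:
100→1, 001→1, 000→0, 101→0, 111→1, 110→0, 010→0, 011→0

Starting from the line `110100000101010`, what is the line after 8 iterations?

100010001000000
010101010100001
000000000010010
100000000101100
010000001000011
001000010100101
110100100011000
100011010100101

100011010100101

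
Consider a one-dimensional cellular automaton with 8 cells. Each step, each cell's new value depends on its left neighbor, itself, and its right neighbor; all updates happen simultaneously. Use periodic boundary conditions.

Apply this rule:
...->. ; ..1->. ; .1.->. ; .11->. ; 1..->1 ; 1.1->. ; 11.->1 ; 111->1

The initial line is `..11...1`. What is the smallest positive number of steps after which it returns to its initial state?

8

step 1: 1..11...
step 2: .1..11..
step 3: ..1..11.
step 4: ...1..11
step 5: 1...1..1
step 6: 11...1..
step 7: .11...1.
step 8: ..11...1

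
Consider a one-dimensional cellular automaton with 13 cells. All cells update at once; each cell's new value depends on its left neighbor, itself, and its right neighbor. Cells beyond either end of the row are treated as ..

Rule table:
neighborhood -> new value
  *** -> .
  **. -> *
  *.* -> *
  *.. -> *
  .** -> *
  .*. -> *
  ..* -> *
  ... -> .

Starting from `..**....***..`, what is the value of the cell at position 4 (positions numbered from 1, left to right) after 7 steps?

*

.****..**.**.
**..*********
*****.......*
*...**.....**
**.****...***
****..**.**.*
*..**********
position 4 holds *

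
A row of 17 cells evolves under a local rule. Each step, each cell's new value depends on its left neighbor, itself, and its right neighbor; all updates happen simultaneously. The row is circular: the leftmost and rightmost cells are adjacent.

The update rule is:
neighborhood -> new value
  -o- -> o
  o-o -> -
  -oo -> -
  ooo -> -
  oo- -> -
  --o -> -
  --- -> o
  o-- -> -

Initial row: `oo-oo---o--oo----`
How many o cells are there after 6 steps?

------o-o-----oo-
ooooo-o-o-ooo----
------o-o-----oo-  (repeats step 1; period 2)
step 6: ooooo-o-o-ooo----
count of o: 10

10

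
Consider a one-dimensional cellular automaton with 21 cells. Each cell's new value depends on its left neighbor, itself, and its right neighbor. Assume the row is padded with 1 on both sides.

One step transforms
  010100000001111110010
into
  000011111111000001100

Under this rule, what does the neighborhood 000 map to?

1

At position 5 the neighborhood is 000; the next row has 1 there.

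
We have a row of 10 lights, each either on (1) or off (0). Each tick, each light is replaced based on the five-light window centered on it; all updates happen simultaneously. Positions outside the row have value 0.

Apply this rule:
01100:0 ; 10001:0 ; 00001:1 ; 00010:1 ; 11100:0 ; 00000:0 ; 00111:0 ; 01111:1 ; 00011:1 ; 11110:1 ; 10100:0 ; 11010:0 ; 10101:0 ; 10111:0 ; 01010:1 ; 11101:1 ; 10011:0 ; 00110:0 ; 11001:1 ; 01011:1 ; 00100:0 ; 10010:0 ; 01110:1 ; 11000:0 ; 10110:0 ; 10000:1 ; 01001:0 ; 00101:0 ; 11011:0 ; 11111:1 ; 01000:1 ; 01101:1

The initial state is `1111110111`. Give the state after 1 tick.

0111110010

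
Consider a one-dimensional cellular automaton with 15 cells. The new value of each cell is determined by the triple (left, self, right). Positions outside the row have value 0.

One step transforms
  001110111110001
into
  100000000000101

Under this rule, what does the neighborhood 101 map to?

At position 5 the neighborhood is 101; the next row has 0 there.

0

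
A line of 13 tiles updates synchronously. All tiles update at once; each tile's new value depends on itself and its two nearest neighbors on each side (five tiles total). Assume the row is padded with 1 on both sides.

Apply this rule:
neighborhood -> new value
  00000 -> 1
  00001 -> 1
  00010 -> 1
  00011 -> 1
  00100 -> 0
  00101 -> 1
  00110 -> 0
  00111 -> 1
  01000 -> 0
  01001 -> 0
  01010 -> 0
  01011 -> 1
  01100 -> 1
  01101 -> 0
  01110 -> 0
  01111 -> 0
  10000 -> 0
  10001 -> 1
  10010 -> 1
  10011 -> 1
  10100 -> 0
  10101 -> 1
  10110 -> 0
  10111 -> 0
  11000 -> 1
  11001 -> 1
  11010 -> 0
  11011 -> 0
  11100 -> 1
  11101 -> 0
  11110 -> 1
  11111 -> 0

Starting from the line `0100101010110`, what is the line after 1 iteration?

0001101011000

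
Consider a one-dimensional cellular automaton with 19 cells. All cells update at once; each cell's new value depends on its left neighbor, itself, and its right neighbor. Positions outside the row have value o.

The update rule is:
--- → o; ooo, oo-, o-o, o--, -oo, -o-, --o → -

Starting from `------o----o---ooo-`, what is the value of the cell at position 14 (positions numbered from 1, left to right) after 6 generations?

-oooo---oo---o-----
------o----o---ooo-  (repeats generation 0; period 2)
generation 6: ------o----o---ooo-
position 14 holds -

-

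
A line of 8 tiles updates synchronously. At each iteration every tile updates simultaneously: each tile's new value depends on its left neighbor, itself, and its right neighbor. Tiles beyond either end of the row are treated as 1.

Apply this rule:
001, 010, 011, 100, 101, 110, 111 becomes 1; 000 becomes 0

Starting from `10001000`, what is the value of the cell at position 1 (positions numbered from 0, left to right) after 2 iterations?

11011101
11111111
position 1 holds 1

1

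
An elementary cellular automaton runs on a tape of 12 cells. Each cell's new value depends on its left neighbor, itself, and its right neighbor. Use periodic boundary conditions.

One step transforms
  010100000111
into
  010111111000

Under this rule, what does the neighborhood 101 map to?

0

At position 0 the neighborhood is 101; the next row has 0 there.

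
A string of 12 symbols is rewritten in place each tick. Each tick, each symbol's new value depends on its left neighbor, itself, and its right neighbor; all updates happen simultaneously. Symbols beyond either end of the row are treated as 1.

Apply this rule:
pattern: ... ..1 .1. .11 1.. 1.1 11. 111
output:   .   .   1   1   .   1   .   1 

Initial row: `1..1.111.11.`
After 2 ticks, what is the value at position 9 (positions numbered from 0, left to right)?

...1111.11.1
...111.11.11
position 9 holds .

.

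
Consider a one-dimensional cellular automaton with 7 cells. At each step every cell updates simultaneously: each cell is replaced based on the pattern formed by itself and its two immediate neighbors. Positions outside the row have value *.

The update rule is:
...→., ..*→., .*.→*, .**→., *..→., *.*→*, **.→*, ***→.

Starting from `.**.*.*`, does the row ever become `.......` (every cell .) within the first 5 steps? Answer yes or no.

step 1: *.****.
step 2: **...**
step 3: .*.....
step 4: **.....
step 5: .*.....
step 5 is .*....., still not uniform .

no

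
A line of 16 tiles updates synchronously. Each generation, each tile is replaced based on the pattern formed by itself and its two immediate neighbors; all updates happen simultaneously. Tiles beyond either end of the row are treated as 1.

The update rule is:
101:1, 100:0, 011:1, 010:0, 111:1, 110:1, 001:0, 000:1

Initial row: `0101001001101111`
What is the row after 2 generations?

1010000001111111
1100111101111111

1100111101111111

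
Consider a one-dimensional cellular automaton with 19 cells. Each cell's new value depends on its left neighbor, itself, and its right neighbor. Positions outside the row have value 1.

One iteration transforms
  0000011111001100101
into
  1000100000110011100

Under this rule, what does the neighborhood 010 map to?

1

At position 16 the neighborhood is 010; the next row has 1 there.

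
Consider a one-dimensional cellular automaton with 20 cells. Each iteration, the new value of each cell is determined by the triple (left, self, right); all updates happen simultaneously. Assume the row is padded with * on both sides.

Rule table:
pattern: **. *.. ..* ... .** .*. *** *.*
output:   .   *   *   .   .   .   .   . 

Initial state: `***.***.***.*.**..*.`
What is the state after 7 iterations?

................**..
*..............*..**
.*............*.**..
..*..........*....**
**.*........*.*..*..
....*......*...**.**
*..*.*....*.*.*.....

*..*.*....*.*.*.....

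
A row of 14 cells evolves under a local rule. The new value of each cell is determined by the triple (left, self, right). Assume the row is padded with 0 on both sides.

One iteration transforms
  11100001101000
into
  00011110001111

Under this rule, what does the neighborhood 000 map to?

At position 4 the neighborhood is 000; the next row has 1 there.

1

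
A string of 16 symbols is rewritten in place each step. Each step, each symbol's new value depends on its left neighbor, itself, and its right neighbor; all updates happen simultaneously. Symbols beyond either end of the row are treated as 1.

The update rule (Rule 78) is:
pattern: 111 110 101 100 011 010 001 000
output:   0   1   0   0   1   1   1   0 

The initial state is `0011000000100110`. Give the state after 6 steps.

0101011010101010

0111000001101110
0101000011101010
0101000110101010
0101001110101010
0101011010101010
0101011010101010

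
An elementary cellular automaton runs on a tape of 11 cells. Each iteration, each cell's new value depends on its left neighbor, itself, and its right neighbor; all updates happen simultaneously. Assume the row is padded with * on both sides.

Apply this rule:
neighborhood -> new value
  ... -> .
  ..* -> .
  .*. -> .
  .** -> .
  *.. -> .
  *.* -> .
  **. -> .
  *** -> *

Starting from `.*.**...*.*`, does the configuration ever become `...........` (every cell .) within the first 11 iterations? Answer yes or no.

yes

...........
all cells are . at iteration 1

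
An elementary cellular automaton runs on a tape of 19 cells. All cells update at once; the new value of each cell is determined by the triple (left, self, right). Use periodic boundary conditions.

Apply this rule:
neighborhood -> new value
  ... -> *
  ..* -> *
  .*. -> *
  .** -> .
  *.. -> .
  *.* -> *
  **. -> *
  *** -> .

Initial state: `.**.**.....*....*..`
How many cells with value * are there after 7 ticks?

11

tick 1: *.**.*.*****.****.*
tick 2: **.****....**...**.
tick 3: .**...*.***.*.**.**
tick 4: *.*.****..****.**.*
tick 5: ****...*.*...**.**.
tick 6: ...*.*****.**.**.**
tick 7: .****....**.**.**.*
count of *: 11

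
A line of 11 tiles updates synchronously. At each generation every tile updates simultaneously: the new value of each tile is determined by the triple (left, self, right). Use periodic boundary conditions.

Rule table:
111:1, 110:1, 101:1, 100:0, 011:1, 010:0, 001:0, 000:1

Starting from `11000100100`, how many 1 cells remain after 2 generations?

11010000000
11100111110
count of 1: 8

8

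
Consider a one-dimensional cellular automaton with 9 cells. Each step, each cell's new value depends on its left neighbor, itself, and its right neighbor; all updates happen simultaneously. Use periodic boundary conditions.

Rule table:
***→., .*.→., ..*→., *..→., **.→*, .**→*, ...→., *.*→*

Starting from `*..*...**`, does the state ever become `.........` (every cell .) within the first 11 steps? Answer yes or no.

*......*.
........*
.........
all cells are . at step 3

yes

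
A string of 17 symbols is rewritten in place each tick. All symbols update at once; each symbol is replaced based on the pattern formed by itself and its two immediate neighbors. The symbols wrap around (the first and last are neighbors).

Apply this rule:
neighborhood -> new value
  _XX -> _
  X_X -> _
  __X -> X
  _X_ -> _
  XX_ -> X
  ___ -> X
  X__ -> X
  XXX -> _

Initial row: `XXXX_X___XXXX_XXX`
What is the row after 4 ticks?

XX_XX__XXXX_XXXXX

___X__XXX___X____
XXX_XX__XXXX_XXXX
__X__XXX___X_____
XX_XX__XXXX_XXXXX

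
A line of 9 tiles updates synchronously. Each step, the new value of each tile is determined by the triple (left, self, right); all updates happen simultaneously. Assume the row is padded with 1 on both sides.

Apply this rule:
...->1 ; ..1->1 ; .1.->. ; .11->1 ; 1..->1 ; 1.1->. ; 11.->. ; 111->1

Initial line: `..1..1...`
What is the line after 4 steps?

step 1: 11.11.111
step 2: 1..1..111
step 3: .11.11111
step 4: .1..11111

.1..11111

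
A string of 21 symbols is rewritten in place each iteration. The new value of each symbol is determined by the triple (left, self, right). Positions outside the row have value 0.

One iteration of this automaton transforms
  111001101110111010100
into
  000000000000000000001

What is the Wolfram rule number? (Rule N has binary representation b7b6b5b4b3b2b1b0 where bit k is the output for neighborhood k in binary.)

1

position 1: 111 → 0  (bit 7 = 0)
position 2: 110 → 0  (bit 6 = 0)
position 7: 101 → 0  (bit 5 = 0)
position 3: 100 → 0  (bit 4 = 0)
position 0: 011 → 0  (bit 3 = 0)
position 16: 010 → 0  (bit 2 = 0)
position 4: 001 → 0  (bit 1 = 0)
position 20: 000 → 1  (bit 0 = 1)
bits b7..b0 = 00000001 = 1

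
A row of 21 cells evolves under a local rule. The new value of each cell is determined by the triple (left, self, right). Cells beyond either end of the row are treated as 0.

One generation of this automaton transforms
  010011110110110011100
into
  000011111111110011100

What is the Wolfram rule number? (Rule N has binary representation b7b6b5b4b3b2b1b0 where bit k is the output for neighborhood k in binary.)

position 5: 111 → 1  (bit 7 = 1)
position 7: 110 → 1  (bit 6 = 1)
position 8: 101 → 1  (bit 5 = 1)
position 2: 100 → 0  (bit 4 = 0)
position 4: 011 → 1  (bit 3 = 1)
position 1: 010 → 0  (bit 2 = 0)
position 0: 001 → 0  (bit 1 = 0)
position 20: 000 → 0  (bit 0 = 0)
bits b7..b0 = 11101000 = 232

232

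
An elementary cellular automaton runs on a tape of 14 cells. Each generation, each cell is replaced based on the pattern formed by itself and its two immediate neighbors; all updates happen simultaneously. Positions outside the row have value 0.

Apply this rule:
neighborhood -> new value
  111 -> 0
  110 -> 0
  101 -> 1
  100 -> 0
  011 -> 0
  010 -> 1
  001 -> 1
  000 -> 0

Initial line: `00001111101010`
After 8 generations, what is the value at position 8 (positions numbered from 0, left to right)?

0

00010000011110
00110000100000
01000001100000
11000010000000
00000110000000
00001000000000
00011000000000
00100000000000
position 8 holds 0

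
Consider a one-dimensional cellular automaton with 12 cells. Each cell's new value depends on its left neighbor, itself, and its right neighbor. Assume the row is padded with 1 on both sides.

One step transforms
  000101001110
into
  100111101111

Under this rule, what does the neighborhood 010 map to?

At position 3 the neighborhood is 010; the next row has 1 there.

1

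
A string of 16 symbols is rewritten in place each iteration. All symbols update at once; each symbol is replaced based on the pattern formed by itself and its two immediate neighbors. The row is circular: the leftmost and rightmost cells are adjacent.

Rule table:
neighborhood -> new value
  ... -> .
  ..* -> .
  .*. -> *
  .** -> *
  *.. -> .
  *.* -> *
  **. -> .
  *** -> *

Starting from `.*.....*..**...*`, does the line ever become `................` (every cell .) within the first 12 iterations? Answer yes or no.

**.....*..*....*
*......*..*....*
.......*..*....*
.......*..*....*  (fixed point — unchanged through iteration 12)
iteration 12 is .......*..*....*, still not uniform .

no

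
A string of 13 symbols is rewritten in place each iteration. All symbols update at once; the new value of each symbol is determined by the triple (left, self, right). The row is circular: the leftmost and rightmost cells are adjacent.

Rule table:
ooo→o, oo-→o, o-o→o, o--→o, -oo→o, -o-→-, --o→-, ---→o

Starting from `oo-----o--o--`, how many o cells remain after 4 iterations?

11

iteration 1: oooooo--o--o-
iteration 2: ooooooo--o--o
iteration 3: oooooooo--o-o
iteration 4: ooooooooo--oo
count of o: 11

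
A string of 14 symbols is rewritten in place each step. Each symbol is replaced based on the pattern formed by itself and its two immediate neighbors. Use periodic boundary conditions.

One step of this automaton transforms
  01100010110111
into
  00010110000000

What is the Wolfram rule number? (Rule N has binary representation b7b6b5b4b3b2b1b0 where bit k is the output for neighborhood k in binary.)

position 12: 111 → 0  (bit 7 = 0)
position 2: 110 → 0  (bit 6 = 0)
position 0: 101 → 0  (bit 5 = 0)
position 3: 100 → 1  (bit 4 = 1)
position 1: 011 → 0  (bit 3 = 0)
position 6: 010 → 1  (bit 2 = 1)
position 5: 001 → 1  (bit 1 = 1)
position 4: 000 → 0  (bit 0 = 0)
bits b7..b0 = 00010110 = 22

22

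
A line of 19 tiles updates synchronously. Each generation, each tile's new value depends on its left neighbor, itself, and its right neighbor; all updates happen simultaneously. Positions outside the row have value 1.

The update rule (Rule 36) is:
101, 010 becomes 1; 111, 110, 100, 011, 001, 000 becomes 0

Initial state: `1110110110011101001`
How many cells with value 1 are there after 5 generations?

0001001000000011000
0001001000000000000
0001001000000000000  (fixed point — unchanged through generation 5)
count of 1: 2

2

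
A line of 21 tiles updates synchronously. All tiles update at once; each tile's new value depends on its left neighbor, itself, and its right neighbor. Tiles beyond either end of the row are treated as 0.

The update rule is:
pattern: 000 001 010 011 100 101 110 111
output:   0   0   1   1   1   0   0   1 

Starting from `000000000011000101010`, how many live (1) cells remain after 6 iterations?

6

000000000010100101011
000000000010110101010
000000000010100101011  (repeats iteration 1; period 2)
iteration 6: 000000000010110101010
count of 1: 6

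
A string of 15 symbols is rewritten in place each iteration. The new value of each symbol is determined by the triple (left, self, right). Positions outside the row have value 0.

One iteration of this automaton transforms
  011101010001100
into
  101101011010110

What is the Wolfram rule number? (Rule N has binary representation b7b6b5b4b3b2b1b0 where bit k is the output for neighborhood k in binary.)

position 2: 111 → 1  (bit 7 = 1)
position 3: 110 → 1  (bit 6 = 1)
position 4: 101 → 0  (bit 5 = 0)
position 8: 100 → 1  (bit 4 = 1)
position 1: 011 → 0  (bit 3 = 0)
position 5: 010 → 1  (bit 2 = 1)
position 0: 001 → 1  (bit 1 = 1)
position 9: 000 → 0  (bit 0 = 0)
bits b7..b0 = 11010110 = 214

214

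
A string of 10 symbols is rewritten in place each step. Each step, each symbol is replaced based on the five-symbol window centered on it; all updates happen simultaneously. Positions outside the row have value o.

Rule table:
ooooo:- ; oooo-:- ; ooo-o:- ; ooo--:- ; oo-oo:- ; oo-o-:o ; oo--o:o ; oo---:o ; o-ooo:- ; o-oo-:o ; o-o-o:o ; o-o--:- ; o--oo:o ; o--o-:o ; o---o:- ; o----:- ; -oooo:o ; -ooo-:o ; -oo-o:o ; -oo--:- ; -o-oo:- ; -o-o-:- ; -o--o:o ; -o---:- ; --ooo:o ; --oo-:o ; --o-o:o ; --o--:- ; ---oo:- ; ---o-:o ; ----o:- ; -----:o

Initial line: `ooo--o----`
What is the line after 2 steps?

step 1: ---oo-----
step 2: o--o-o-o--

o--o-o-o--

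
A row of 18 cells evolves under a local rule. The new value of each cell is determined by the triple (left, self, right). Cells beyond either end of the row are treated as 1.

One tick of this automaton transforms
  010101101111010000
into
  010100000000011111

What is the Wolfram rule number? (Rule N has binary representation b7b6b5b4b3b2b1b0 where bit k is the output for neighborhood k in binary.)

position 9: 111 → 0  (bit 7 = 0)
position 6: 110 → 0  (bit 6 = 0)
position 0: 101 → 0  (bit 5 = 0)
position 14: 100 → 1  (bit 4 = 1)
position 5: 011 → 0  (bit 3 = 0)
position 1: 010 → 1  (bit 2 = 1)
position 17: 001 → 1  (bit 1 = 1)
position 15: 000 → 1  (bit 0 = 1)
bits b7..b0 = 00010111 = 23

23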